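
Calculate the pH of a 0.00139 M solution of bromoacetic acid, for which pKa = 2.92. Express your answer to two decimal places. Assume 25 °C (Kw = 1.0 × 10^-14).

pH = 3.08

BrCH2COOH ⇌ BrCH2COO- + H+
Ka = 10^(−2.92) = 1.20 × 10^-3
From the ICE table, Ka = [H+]²/(0.00139 − [H+]) = 1.20 × 10^-3.
Here C₀/Ka ≈ 1.16, so the small-[H+] approximation fails. Use the quadratic:
[H+] = (−Ka + √(Ka² + 4·Ka·C₀))/2 = 8.24 × 10^-4 M
pH = −log[H+] = −log(8.24 × 10^-4) = 3.08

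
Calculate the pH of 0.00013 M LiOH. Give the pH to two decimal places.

pH = 10.11

LiOH is a strong base; [OH-] = 0.00013 M.
pOH = -log(0.00013) = 3.89
pH = 14.00 - 3.89 = 10.11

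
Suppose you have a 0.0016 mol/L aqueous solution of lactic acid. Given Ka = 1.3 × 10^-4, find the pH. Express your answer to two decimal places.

CH3CH(OH)COOH ⇌ CH3CH(OH)COO- + H+
Ka = [H+]²/(0.0016 − [H+]) = 1.3 × 10^-4
Here C₀/Ka ≈ 12.3, so the small-[H+] approximation fails. Use the quadratic:
[H+] = (−Ka + √(Ka² + 4·Ka·C₀))/2 = 3.96 × 10^-4 M
pH = −log(3.96 × 10^-4) = 3.40

pH = 3.40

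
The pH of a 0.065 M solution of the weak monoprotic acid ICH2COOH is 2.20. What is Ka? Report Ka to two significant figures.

Ka = 6.8 × 10^-4

[H+] = 10^(-2.20) = 6.31 × 10^-3 M
At equilibrium [HA] = 0.065 − 6.31 × 10^-3 = 5.87 × 10^-2 M
Ka = [H+][A-]/[HA] = (6.31 × 10^-3)² / 5.87 × 10^-2 = 6.8 × 10^-4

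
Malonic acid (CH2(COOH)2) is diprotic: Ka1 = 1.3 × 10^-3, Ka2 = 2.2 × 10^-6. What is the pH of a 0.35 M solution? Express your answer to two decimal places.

Ka1 ≫ Ka2, so treat the first dissociation as the only significant source of H+.
Ka1 = x²/(0.35 − x) = 1.3 × 10^-3
Solving the quadratic: x = (−Ka1 + √(Ka1² + 4·Ka1·C₀))/2 = 2.07 × 10^-2 M
pH = −log(2.07 × 10^-2) = 1.68

pH = 1.68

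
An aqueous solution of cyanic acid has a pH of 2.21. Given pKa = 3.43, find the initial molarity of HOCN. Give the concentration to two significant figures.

C₀ = 1.1 × 10^-1 M

[H+] = 10^(-2.21) = 6.17 × 10^-3 M = x
Ka = 10^(−3.43) = 3.72 × 10^-4
Ka = x²/(C₀ − x) ⇒ C₀ = x + x²/Ka
C₀ = 6.17 × 10^-3 + (6.17 × 10^-3)²/(3.72 × 10^-4) = 1.09 × 10^-1 M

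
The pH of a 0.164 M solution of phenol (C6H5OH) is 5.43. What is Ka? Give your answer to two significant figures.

[H+] = 10^(-5.43) = 3.72 × 10^-6 M
At equilibrium [HA] = 0.164 − 3.72 × 10^-6 = 1.64 × 10^-1 M
Ka = [H+][A-]/[HA] = (3.72 × 10^-6)² / 1.64 × 10^-1 = 8.4 × 10^-11

Ka = 8.4 × 10^-11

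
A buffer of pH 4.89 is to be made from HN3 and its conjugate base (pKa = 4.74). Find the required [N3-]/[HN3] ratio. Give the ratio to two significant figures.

pH = pKa + log(r) ⇒ log(r) = 4.89 − 4.74 = +0.15
r = [N3-]/[HN3] = 10^(+0.15) = 1.41

ratio = 1.4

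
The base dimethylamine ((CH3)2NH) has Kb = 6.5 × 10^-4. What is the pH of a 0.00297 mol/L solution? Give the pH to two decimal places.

(CH3)2NH + H2O ⇌ (CH3)2NH2+ + OH-
Kb = x²/(0.00297 − x) = 6.5 × 10^-4
x is not negligible relative to C₀; solve x² + 0.00065·x − 1.93e-06 = 0.
x = (−Kb + √(Kb² + 4·Kb·C₀))/2 = 1.10 × 10^-3 M
pOH = −log(1.10 × 10^-3) = 2.96; pH = 14.00 − 2.96 = 11.04

pH = 11.04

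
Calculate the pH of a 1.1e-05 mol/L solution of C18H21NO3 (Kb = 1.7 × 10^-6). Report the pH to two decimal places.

C18H21NO3 + H2O ⇌ C18H22NO3+ + OH-
From the ICE table, Kb = [OH-]²/(1.1e-05 − [OH-]) = 1.7 × 10^-6.
Here C₀/Kb ≈ 6.47, so the small-[OH-] approximation fails. Use the quadratic:
[OH-] = [−1.7e-06 + √(1.7e-06² + 7.48e-11)]/2 = 3.56 × 10^-6 M
pOH = −log(3.56 × 10^-6) = 5.45; pH = 14.00 − 5.45 = 8.55

pH = 8.55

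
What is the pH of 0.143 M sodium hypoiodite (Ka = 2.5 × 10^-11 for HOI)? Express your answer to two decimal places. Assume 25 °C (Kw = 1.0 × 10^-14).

OI- is the conjugate base of the weak acid HOI.
Kb = Kw/Ka = 1.0×10^-14 / 2.5 × 10^-11 = 4.00 × 10^-4
Kb = [OH-]²/(0.143 − [OH-]) = 4.00 × 10^-4
[OH-] is not negligible relative to C₀; solve [OH-]² + 0.0004·[OH-] − 5.72e-05 = 0.
[OH-] = (−Kb + √(Kb² + 4·Kb·C₀))/2 = 7.37 × 10^-3 M
pOH = −log(7.37 × 10^-3) = 2.13; pH = 14.00 − 2.13 = 11.87

pH = 11.87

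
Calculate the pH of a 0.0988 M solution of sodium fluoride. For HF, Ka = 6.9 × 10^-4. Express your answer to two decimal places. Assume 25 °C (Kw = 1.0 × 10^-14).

pH = 8.08

F- is the conjugate base of the weak acid HF.
Kb = Kw/Ka = 1.0×10^-14 / 6.9 × 10^-4 = 1.45 × 10^-11
From the ICE table, Kb = [OH-]²/(0.0988 − [OH-]) = 1.45 × 10^-11.
Neglecting [OH-] in the denominator: [OH-] = √(1.45 × 10^-11 × 0.0988) = 1.20 × 10^-6 M
([OH-]/C₀ = 0.0012% < 5%, so the approximation holds.)
pOH = 5.92, so pH = 14.00 − pOH = 8.08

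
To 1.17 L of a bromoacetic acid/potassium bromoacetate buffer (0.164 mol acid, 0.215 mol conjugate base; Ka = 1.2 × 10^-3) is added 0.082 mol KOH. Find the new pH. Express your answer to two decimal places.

pH = 3.48

OH- converts BrCH2COOH to BrCH2COO-: BrCH2COOH → 0.082 mol, BrCH2COO- → 0.297 mol.
pKa = −log(1.2 × 10^-3) = 2.921
pH = pKa + log(n_BrCH2COO-/n_BrCH2COOH) = 2.921 + log(0.297/0.082) = 2.921 + (+0.559)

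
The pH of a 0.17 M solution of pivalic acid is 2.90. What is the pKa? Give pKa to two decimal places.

[H+] = 10^(-2.90) = 1.26 × 10^-3 M
At equilibrium [HA] = 0.17 − 1.26 × 10^-3 = 1.69 × 10^-1 M
Ka = [H+][A-]/[HA] = (1.26 × 10^-3)² / 1.69 × 10^-1 = 9.39 × 10^-6
pKa = -log(9.39 × 10^-6) = 5.03

pKa = 5.03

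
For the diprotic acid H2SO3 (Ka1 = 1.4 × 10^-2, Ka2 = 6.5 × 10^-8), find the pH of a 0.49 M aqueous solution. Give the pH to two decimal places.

pH = 1.12

Since Ka1 ≫ Ka2, the first ionization dominates [H+].
Ka1 = x²/(0.49 − x) = 1.4 × 10^-2
Solving the quadratic: x = (−Ka1 + √(Ka1² + 4·Ka1·C₀))/2 = 7.61 × 10^-2 M
pH = −log(7.61 × 10^-2) = 1.12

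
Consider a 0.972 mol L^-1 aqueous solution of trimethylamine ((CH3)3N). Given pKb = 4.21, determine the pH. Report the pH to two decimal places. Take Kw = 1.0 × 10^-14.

(CH3)3N + H2O ⇌ (CH3)3NH+ + OH-
Kb = 10^(−4.21) = 6.17 × 10^-5
Kb = x²/(0.972 − x) = 6.17 × 10^-5
Assume x ≪ 0.972: x ≈ √(6.17 × 10^-5 × 0.972) = 7.74 × 10^-3 M
pOH = −log(7.74 × 10^-3) = 2.11; pH = 14.00 − 2.11 = 11.89

pH = 11.89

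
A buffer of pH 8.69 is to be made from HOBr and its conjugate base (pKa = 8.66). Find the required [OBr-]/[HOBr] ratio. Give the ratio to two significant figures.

pH = pKa + log(r) ⇒ log(r) = 8.69 − 8.66 = +0.03
r = [OBr-]/[HOBr] = 10^(+0.03) = 1.07

ratio = 1.1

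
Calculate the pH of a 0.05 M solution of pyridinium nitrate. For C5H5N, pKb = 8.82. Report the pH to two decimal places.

C5H5NH+ is the conjugate acid of the weak base C5H5N.
Kb = 10^(−8.82) = 1.51 × 10^-9
Ka = Kw/Kb = 1.0×10^-14 / 1.51 × 10^-9 = 6.62 × 10^-6
From the ICE table, Ka = [H+]²/(0.05 − [H+]) = 6.62 × 10^-6.
Neglecting [H+] in the denominator: [H+] = √(6.62 × 10^-6 × 0.05) = 5.75 × 10^-4 M
Check: 1.2% ionized — well under 5%, approximation valid.
pH = −log(5.75 × 10^-4) = 3.24

pH = 3.24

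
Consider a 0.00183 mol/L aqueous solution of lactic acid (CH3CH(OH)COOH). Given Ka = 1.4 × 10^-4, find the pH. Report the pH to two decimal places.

pH = 3.36

CH3CH(OH)COOH ⇌ CH3CH(OH)COO- + H+
From the ICE table, Ka = x²/(0.00183 − x) = 1.4 × 10^-4.
x is not negligible relative to C₀; solve x² + 0.00014·x − 2.56e-07 = 0.
x = (−Ka + √(Ka² + 4·Ka·C₀))/2 = 4.41 × 10^-4 M
pH = −log(4.41 × 10^-4) = 3.36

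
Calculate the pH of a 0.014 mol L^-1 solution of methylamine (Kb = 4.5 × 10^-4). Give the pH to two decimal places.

pH = 11.36

CH3NH2 + H2O ⇌ CH3NH3+ + OH-
From the ICE table, Kb = x²/(0.014 − x) = 4.5 × 10^-4.
x is not negligible relative to C₀; solve x² + 0.00045·x − 6.3e-06 = 0.
x = [−0.00045 + √(0.00045² + 2.52e-05)]/2 = 2.30 × 10^-3 M
pOH = −log(2.30 × 10^-3) = 2.64; pH = 14.00 − 2.64 = 11.36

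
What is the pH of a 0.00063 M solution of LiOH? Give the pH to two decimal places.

pH = 10.80

LiOH is a strong base; [OH-] = 0.00063 M.
pOH = -log(0.00063) = 3.20
pH = 14.00 - 3.20 = 10.80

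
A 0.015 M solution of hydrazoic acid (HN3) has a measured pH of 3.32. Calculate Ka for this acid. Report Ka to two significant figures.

[H+] = 10^(-3.32) = 4.79 × 10^-4 M
At equilibrium [HA] = 0.015 − 4.79 × 10^-4 = 1.45 × 10^-2 M
Ka = [H+][A-]/[HA] = (4.79 × 10^-4)² / 1.45 × 10^-2 = 1.6 × 10^-5

Ka = 1.6 × 10^-5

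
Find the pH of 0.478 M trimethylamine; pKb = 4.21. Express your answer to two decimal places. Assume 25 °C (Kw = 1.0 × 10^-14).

(CH3)3N + H2O ⇌ (CH3)3NH+ + OH-
Kb = 10^(−4.21) = 6.17 × 10^-5
From the ICE table, Kb = [OH-]²/(0.478 − [OH-]) = 6.17 × 10^-5.
Since Kb ≪ C₀, [OH-] ≈ √(Kb·C₀) = 5.43 × 10^-3 M.
pOH = 2.27, so pH = 14.00 − pOH = 11.73

pH = 11.73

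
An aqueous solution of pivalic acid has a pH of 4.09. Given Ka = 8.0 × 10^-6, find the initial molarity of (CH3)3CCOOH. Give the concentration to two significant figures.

C₀ = 9.1 × 10^-4 M

[H+] = 10^(-4.09) = 8.13 × 10^-5 M = x
Ka = x²/(C₀ − x) ⇒ C₀ = x + x²/Ka
C₀ = 8.13 × 10^-5 + (8.13 × 10^-5)²/(8.0 × 10^-6) = 9.08 × 10^-4 M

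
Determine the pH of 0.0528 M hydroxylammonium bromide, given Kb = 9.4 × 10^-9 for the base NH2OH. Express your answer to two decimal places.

NH3OH+ is the conjugate acid of the weak base NH2OH.
Ka = Kw/Kb = 1.0×10^-14 / 9.4 × 10^-9 = 1.06 × 10^-6
Ka = [H+]²/(0.0528 − [H+]) = 1.06 × 10^-6
Neglecting [H+] in the denominator: [H+] = √(1.06 × 10^-6 × 0.0528) = 2.37 × 10^-4 M
Check: 0.45% ionized — well under 5%, approximation valid.
pH = −log[H+] = −log(2.37 × 10^-4) = 3.63

pH = 3.63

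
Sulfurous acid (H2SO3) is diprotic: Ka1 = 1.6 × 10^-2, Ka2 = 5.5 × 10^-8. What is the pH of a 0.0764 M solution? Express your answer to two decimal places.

pH = 1.55

Ka1 ≫ Ka2, so treat the first dissociation as the only significant source of H+.
Ka1 = x²/(0.0764 − x) = 1.6 × 10^-2
Solving the quadratic: x = (−Ka1 + √(Ka1² + 4·Ka1·C₀))/2 = 2.79 × 10^-2 M
pH = −log(2.79 × 10^-2) = 1.55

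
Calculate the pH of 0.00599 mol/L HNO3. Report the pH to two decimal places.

pH = 2.22

HNO3 is a strong acid and dissociates completely, so [H+] = 0.00599 M.
pH = -log(0.00599) = 2.22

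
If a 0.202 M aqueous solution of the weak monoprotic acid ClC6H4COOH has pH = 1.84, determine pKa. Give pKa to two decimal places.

pKa = 2.95

[H+] = 10^(-1.84) = 1.45 × 10^-2 M
At equilibrium [HA] = 0.202 − 1.45 × 10^-2 = 1.88 × 10^-1 M
Ka = [H+][A-]/[HA] = (1.45 × 10^-2)² / 1.88 × 10^-1 = 1.12 × 10^-3
pKa = -log(1.12 × 10^-3) = 2.95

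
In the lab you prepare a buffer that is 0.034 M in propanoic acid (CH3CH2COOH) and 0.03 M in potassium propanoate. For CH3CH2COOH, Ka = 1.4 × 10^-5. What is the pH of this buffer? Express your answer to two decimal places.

pH = 4.80

pKa = −log(1.4 × 10^-5) = 4.854
Henderson–Hasselbalch: pH = pKa + log([CH3CH2COO-]/[CH3CH2COOH]) = 4.854 + log(0.03/0.034)
pH = 4.854 + (-0.054) = 4.80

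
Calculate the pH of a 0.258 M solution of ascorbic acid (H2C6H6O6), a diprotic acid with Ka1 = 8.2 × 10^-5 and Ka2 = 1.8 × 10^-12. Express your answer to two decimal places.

Since Ka1 ≫ Ka2, the first ionization dominates [H+].
Ka1 = x²/(0.258 − x) = 8.2 × 10^-5
x ≈ √(8.2 × 10^-5 × 0.258) = 4.60 × 10^-3 M
pH = −log(4.60 × 10^-3) = 2.34

pH = 2.34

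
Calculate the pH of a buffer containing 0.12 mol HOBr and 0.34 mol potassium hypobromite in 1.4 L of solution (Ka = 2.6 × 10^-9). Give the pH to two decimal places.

pH = 9.04

pKa = −log(2.6 × 10^-9) = 8.585
pH = pKa + log([A⁻]/[HA]) = 8.585 + log(0.34/0.12)
pH = 8.585 + (+0.452) = 9.04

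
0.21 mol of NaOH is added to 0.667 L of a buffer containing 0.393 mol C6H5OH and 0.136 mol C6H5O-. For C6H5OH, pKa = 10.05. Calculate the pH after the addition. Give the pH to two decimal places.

pH = 10.33

After neutralization: n(C6H5OH) = 0.183 mol, n(C6H5O-) = 0.346 mol.
pH = pKa + log(n_C6H5O-/n_C6H5OH) = 10.05 + log(0.346/0.183) = 10.05 + (+0.277)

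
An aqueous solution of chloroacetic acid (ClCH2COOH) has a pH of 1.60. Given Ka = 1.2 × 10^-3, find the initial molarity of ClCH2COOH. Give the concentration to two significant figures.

C₀ = 5.5 × 10^-1 M

[H+] = 10^(-1.60) = 2.51 × 10^-2 M = x
Ka = x²/(C₀ − x) ⇒ C₀ = x + x²/Ka
C₀ = 2.51 × 10^-2 + (2.51 × 10^-2)²/(1.2 × 10^-3) = 5.50 × 10^-1 M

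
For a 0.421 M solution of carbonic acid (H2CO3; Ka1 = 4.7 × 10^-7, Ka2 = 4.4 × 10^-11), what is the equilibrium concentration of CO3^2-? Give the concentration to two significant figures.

First ionization gives [H+] ≈ [HCO3-] = 4.45 × 10^-4 M.
Second step: Ka2 = [H+][CO3^2-]/[HCO3-] ≈ [CO3^2-] (since [H+] ≈ [HCO3-]).
So [CO3^2-] ≈ Ka2.

4.4 × 10^-11 M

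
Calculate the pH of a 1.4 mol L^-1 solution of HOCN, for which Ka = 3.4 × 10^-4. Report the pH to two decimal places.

HOCN ⇌ OCN- + H+
From the ICE table, Ka = [H+]²/(1.4 − [H+]) = 3.4 × 10^-4.
Since Ka ≪ C₀, [H+] ≈ √(Ka·C₀) = 2.18 × 10^-2 M.
([H+]/C₀ = 1.6% < 5%, so the approximation holds.)
pH = −log(2.18 × 10^-2) = 1.66

pH = 1.66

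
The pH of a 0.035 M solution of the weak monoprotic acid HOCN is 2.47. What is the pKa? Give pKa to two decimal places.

pKa = 3.44

[H+] = 10^(-2.47) = 3.39 × 10^-3 M
At equilibrium [HA] = 0.035 − 3.39 × 10^-3 = 3.16 × 10^-2 M
Ka = [H+][A-]/[HA] = (3.39 × 10^-3)² / 3.16 × 10^-2 = 3.64 × 10^-4
pKa = -log(3.64 × 10^-4) = 3.44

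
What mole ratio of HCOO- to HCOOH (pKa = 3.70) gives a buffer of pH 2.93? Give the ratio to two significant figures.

pH = pKa + log(r) ⇒ log(r) = 2.93 − 3.70 = -0.77
r = [HCOO-]/[HCOOH] = 10^(-0.77) = 0.17

ratio = 0.17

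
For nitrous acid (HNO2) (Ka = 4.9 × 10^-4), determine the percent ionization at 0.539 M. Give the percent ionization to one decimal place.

HNO2 ⇌ NO2- + H+; let x = [H+] at equilibrium.
x ≈ √(Ka·C₀) = √(4.9 × 10^-4 × 0.539) = 1.63 × 10^-2 M
% ionization = x/C₀ × 100% = 1.63 × 10^-2/0.539 × 100% = 3.0%

3.0%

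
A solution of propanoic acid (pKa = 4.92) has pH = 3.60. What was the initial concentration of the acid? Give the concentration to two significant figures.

[H+] = 10^(-3.60) = 2.51 × 10^-4 M = x
Ka = 10^(−4.92) = 1.20 × 10^-5
Ka = x²/(C₀ − x) ⇒ C₀ = x + x²/Ka
C₀ = 2.51 × 10^-4 + (2.51 × 10^-4)²/(1.20 × 10^-5) = 5.50 × 10^-3 M

C₀ = 5.5 × 10^-3 M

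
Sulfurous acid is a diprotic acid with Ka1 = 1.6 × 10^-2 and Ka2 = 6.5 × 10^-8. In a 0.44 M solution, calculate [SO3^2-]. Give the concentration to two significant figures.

First ionization gives [H+] ≈ [HSO3-] = 7.63 × 10^-2 M.
Second step: Ka2 = [H+][SO3^2-]/[HSO3-] ≈ [SO3^2-] (since [H+] ≈ [HSO3-]).
So [SO3^2-] ≈ Ka2.

6.5 × 10^-8 M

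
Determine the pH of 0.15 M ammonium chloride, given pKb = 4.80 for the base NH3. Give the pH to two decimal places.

pH = 5.01

NH4+ is the conjugate acid of the weak base NH3.
Kb = 10^(−4.80) = 1.58 × 10^-5
Ka = Kw/Kb = 1.0×10^-14 / 1.58 × 10^-5 = 6.33 × 10^-10
From the ICE table, Ka = x²/(0.15 − x) = 6.33 × 10^-10.
Neglecting x in the denominator: x = √(6.33 × 10^-10 × 0.15) = 9.74 × 10^-6 M
Check: 0.0065% ionized — well under 5%, approximation valid.
pH = −log(9.74 × 10^-6) = 5.01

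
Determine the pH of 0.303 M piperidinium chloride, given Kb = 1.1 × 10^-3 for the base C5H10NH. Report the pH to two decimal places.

pH = 5.78

C5H10NH2+ is the conjugate acid of the weak base C5H10NH.
Ka = Kw/Kb = 1.0×10^-14 / 1.1 × 10^-3 = 9.09 × 10^-12
From the ICE table, Ka = [H+]²/(0.303 − [H+]) = 9.09 × 10^-12.
Neglecting [H+] in the denominator: [H+] = √(9.09 × 10^-12 × 0.303) = 1.66 × 10^-6 M
Check: 0.00055% ionized — well under 5%, approximation valid.
pH = −log[H+] = −log(1.66 × 10^-6) = 5.78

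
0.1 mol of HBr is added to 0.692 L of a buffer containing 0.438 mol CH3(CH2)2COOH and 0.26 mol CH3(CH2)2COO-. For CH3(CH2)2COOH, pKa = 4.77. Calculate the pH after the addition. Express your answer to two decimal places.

Added H+ converts CH3(CH2)2COO- to CH3(CH2)2COOH: CH3(CH2)2COOH → 0.538 mol, CH3(CH2)2COO- → 0.16 mol.
pH = pKa + log(n_CH3(CH2)2COO-/n_CH3(CH2)2COOH) = 4.77 + log(0.16/0.538) = 4.77 + (-0.527)

pH = 4.24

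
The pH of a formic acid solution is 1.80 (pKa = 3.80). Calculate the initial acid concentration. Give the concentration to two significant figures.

C₀ = 1.6 M

[H+] = 10^(-1.80) = 1.58 × 10^-2 M = x
Ka = 10^(−3.80) = 1.58 × 10^-4
Ka = x²/(C₀ − x) ⇒ C₀ = x + x²/Ka
C₀ = 1.58 × 10^-2 + (1.58 × 10^-2)²/(1.58 × 10^-4) = 1.60 M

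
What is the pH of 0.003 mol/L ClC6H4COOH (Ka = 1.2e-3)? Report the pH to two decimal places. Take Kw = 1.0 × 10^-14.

ClC6H4COOH ⇌ ClC6H4COO- + H+
From the ICE table, Ka = [H+]²/(0.003 − [H+]) = 1.2 × 10^-3.
The 5% rule fails; solving [H+]² + Ka·[H+] − Ka·C₀ = 0 exactly:
[H+] = [−0.0012 + √(0.0012² + 1.44e-05)]/2 = 1.39 × 10^-3 M
pH = −log[H+] = −log(1.39 × 10^-3) = 2.86

pH = 2.86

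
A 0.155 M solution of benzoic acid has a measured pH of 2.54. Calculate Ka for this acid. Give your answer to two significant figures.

Ka = 5.5 × 10^-5

[H+] = 10^(-2.54) = 2.88 × 10^-3 M
At equilibrium [HA] = 0.155 − 2.88 × 10^-3 = 1.52 × 10^-1 M
Ka = [H+][A-]/[HA] = (2.88 × 10^-3)² / 1.52 × 10^-1 = 5.5 × 10^-5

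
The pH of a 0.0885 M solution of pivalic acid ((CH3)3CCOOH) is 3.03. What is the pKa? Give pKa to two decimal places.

pKa = 5.00

[H+] = 10^(-3.03) = 9.33 × 10^-4 M
At equilibrium [HA] = 0.0885 − 9.33 × 10^-4 = 8.76 × 10^-2 M
Ka = [H+][A-]/[HA] = (9.33 × 10^-4)² / 8.76 × 10^-2 = 9.94 × 10^-6
pKa = -log(9.94 × 10^-6) = 5.00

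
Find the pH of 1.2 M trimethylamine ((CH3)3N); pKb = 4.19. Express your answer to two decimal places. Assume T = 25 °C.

pH = 11.94

(CH3)3N + H2O ⇌ (CH3)3NH+ + OH-
Kb = 10^(−4.19) = 6.46 × 10^-5
Let x = [OH-] at equilibrium. Kb = x²/(1.2 − x).
Neglecting x in the denominator: x = √(6.46 × 10^-5 × 1.2) = 8.80 × 10^-3 M
pOH = −log(8.80 × 10^-3) = 2.06; pH = 14.00 − 2.06 = 11.94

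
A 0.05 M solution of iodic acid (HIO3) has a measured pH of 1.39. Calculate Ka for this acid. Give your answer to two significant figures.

Ka = 1.8 × 10^-1

[H+] = 10^(-1.39) = 4.07 × 10^-2 M
At equilibrium [HA] = 0.05 − 4.07 × 10^-2 = 9.30 × 10^-3 M
Ka = [H+][A-]/[HA] = (4.07 × 10^-2)² / 9.30 × 10^-3 = 1.8 × 10^-1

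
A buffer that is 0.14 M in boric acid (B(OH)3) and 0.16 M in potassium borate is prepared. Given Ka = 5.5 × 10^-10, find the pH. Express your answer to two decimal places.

pH = 9.32

pKa = −log(5.5 × 10^-10) = 9.260
Henderson–Hasselbalch: pH = pKa + log([B(OH)4-]/[B(OH)3]) = 9.260 + log(0.16/0.14)
pH = 9.260 + (+0.058) = 9.32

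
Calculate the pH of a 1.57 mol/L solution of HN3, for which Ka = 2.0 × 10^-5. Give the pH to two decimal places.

pH = 2.25

HN3 ⇌ N3- + H+
Ka = x²/(1.57 − x) = 2.0 × 10^-5
Assume x ≪ 1.57: x ≈ √(2.0 × 10^-5 × 1.57) = 5.60 × 10^-3 M
(x/C₀ = 0.36% < 5%, so the approximation holds.)
pH = −log[H+] = −log(5.60 × 10^-3) = 2.25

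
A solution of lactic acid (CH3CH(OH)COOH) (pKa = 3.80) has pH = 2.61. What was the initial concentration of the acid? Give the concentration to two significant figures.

[H+] = 10^(-2.61) = 2.45 × 10^-3 M = x
Ka = 10^(−3.80) = 1.58 × 10^-4
Ka = x²/(C₀ − x) ⇒ C₀ = x + x²/Ka
C₀ = 2.45 × 10^-3 + (2.45 × 10^-3)²/(1.58 × 10^-4) = 4.04 × 10^-2 M

C₀ = 4.0 × 10^-2 M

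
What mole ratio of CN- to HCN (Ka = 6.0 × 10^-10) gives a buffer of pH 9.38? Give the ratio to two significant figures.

pKa = -log(6.0 × 10^-10) = 9.222
pH = pKa + log(r) ⇒ log(r) = 9.38 − 9.222 = +0.158
r = [CN-]/[HCN] = 10^(+0.158) = 1.44

ratio = 1.4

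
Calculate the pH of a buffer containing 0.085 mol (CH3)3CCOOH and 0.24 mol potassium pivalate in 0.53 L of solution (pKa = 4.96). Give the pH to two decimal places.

pH = 5.41

pH = pKa + log([A⁻]/[HA]) = 4.96 + log(0.24/0.085)
pH = 4.96 + (+0.451) = 5.41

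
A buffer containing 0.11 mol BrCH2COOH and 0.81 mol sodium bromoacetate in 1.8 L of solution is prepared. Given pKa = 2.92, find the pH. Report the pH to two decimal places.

Using pH = pKa + log([base]/[acid]) with [base]/[acid] = 0.81/0.11:
pH = 2.92 + (+0.867) = 3.79

pH = 3.79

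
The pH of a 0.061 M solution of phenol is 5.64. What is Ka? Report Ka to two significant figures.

Ka = 8.6 × 10^-11

[H+] = 10^(-5.64) = 2.29 × 10^-6 M
At equilibrium [HA] = 0.061 − 2.29 × 10^-6 = 6.10 × 10^-2 M
Ka = [H+][A-]/[HA] = (2.29 × 10^-6)² / 6.10 × 10^-2 = 8.6 × 10^-11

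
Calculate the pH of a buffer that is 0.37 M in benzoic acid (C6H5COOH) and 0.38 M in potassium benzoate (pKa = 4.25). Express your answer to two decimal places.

pH = pKa + log([A⁻]/[HA]) = 4.25 + log(0.38/0.37)
pH = 4.25 + (+0.012) = 4.26

pH = 4.26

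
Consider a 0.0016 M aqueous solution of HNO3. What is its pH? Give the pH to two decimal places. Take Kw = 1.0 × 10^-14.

pH = 2.80

HNO3 is a strong acid and dissociates completely, so [H+] = 0.0016 M.
pH = -log(0.0016) = 2.80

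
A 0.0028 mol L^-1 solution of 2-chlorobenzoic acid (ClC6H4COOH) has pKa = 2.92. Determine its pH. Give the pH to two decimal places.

ClC6H4COOH ⇌ ClC6H4COO- + H+
Ka = 10^(−2.92) = 1.20 × 10^-3
Ka = [H+]²/(0.0028 − [H+]) = 1.20 × 10^-3
Here C₀/Ka ≈ 2.33, so the small-[H+] approximation fails. Use the quadratic:
[H+] = [−0.0012 + √(0.0012² + 1.34e-05)]/2 = 1.33 × 10^-3 M
pH = −log(1.33 × 10^-3) = 2.88

pH = 2.88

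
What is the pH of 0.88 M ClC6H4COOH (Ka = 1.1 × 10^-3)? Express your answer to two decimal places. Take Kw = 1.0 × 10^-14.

ClC6H4COOH ⇌ ClC6H4COO- + H+
From the ICE table, Ka = [H+]²/(0.88 − [H+]) = 1.1 × 10^-3.
Since Ka ≪ C₀, [H+] ≈ √(Ka·C₀) = 3.11 × 10^-2 M.
Check: 3.5% ionized — well under 5%, approximation valid.
pH = −log[H+] = −log(3.11 × 10^-2) = 1.51

pH = 1.51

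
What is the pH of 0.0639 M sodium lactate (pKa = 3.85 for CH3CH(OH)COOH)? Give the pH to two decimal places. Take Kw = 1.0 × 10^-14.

CH3CH(OH)COO- is the conjugate base of the weak acid CH3CH(OH)COOH.
Ka = 10^(−3.85) = 1.41 × 10^-4
Kb = Kw/Ka = 1.0×10^-14 / 1.41 × 10^-4 = 7.09 × 10^-11
From the ICE table, Kb = x²/(0.0639 − x) = 7.09 × 10^-11.
Since Kb ≪ C₀, x ≈ √(Kb·C₀) = 2.13 × 10^-6 M.
(x/C₀ = 0.0033% < 5%, so the approximation holds.)
pOH = −log(2.13 × 10^-6) = 5.67; pH = 14.00 − 5.67 = 8.33

pH = 8.33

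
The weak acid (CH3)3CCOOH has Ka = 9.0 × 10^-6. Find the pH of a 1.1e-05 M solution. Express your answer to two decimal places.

pH = 5.19

(CH3)3CCOOH ⇌ (CH3)3CCOO- + H+
Let x = [H+] at equilibrium. Ka = x²/(1.1e-05 − x).
Here C₀/Ka ≈ 1.22, so the small-x approximation fails. Use the quadratic:
x = [−9e-06 + √(9e-06² + 3.96e-10)]/2 = 6.42 × 10^-6 M
pH = −log(6.42 × 10^-6) = 5.19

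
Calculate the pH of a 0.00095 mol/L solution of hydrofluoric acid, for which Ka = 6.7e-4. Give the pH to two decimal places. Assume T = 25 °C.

pH = 3.28

HF ⇌ F- + H+
Let x = [H+] at equilibrium. Ka = x²/(0.00095 − x).
Here C₀/Ka ≈ 1.42, so the small-x approximation fails. Use the quadratic:
x = (−Ka + √(Ka² + 4·Ka·C₀))/2 = 5.30 × 10^-4 M
pH = −log[H+] = −log(5.30 × 10^-4) = 3.28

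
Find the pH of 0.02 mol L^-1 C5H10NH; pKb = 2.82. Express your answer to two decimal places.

C5H10NH + H2O ⇌ C5H10NH2+ + OH-
Kb = 10^(−2.82) = 1.51 × 10^-3
Kb = [OH-]²/(0.02 − [OH-]) = 1.51 × 10^-3
Here C₀/Kb ≈ 13.2, so the small-[OH-] approximation fails. Use the quadratic:
[OH-] = (−Kb + √(Kb² + 4·Kb·C₀))/2 = 4.79 × 10^-3 M
pOH = −log(4.79 × 10^-3) = 2.32; pH = 14.00 − 2.32 = 11.68

pH = 11.68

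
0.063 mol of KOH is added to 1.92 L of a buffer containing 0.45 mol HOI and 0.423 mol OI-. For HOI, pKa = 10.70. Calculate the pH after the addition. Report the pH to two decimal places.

pH = 10.80

After neutralization: n(HOI) = 0.387 mol, n(OI-) = 0.486 mol.
Henderson–Hasselbalch with mole ratio 0.486/0.387: pH = 10.70 + (+0.099)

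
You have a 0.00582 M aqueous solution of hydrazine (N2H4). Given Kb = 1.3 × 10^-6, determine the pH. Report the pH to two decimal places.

N2H4 + H2O ⇌ N2H5+ + OH-
Let x = [OH-] at equilibrium. Kb = x²/(0.00582 − x).
Assume x ≪ 0.00582: x ≈ √(1.3 × 10^-6 × 0.00582) = 8.70 × 10^-5 M
Check: 1.5% ionized — well under 5%, approximation valid.
pOH = −log(8.70 × 10^-5) = 4.06; pH = 14.00 − 4.06 = 9.94

pH = 9.94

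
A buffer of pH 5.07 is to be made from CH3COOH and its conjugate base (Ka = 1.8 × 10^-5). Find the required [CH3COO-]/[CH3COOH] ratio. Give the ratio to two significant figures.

pKa = -log(1.8 × 10^-5) = 4.745
pH = pKa + log(r) ⇒ log(r) = 5.07 − 4.745 = +0.325
r = [CH3COO-]/[CH3COOH] = 10^(+0.325) = 2.11

ratio = 2.1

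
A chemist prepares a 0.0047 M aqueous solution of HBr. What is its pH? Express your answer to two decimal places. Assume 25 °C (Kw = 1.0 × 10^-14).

HBr is a strong acid and dissociates completely, so [H+] = 0.0047 M.
pH = -log(0.0047) = 2.33

pH = 2.33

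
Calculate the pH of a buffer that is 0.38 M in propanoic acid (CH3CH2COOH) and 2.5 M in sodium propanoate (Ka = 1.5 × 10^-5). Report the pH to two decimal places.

pH = 5.64

pKa = −log(1.5 × 10^-5) = 4.824
Henderson–Hasselbalch: pH = pKa + log([CH3CH2COO-]/[CH3CH2COOH]) = 4.824 + log(2.5/0.38)
pH = 4.824 + (+0.818) = 5.64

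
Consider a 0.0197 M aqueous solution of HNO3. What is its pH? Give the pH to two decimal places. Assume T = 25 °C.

HNO3 is a strong acid and dissociates completely, so [H+] = 0.0197 M.
pH = -log(0.0197) = 1.71

pH = 1.71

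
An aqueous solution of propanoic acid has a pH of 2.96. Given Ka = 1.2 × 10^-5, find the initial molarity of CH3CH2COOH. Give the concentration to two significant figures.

C₀ = 1.0 × 10^-1 M

[H+] = 10^(-2.96) = 1.10 × 10^-3 M = x
Ka = x²/(C₀ − x) ⇒ C₀ = x + x²/Ka
C₀ = 1.10 × 10^-3 + (1.10 × 10^-3)²/(1.2 × 10^-5) = 1.02 × 10^-1 M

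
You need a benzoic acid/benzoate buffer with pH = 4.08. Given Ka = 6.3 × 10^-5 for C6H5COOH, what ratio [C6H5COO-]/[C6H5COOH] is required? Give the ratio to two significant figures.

ratio = 0.76

pKa = -log(6.3 × 10^-5) = 4.201
pH = pKa + log(r) ⇒ log(r) = 4.08 − 4.201 = -0.121
r = [C6H5COO-]/[C6H5COOH] = 10^(-0.121) = 0.757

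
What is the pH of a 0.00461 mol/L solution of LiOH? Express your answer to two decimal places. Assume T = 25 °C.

pH = 11.66

LiOH is a strong base; [OH-] = 0.00461 M.
pOH = -log(0.00461) = 2.34
pH = 14.00 - 2.34 = 11.66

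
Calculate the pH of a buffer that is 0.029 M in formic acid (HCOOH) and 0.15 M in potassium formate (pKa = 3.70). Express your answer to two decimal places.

pH = pKa + log([A⁻]/[HA]) = 3.70 + log(0.15/0.029)
pH = 3.70 + (+0.714) = 4.41

pH = 4.41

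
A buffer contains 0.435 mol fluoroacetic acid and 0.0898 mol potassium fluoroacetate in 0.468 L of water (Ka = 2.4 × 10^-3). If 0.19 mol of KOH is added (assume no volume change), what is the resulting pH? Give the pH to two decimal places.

OH- converts FCH2COOH to FCH2COO-: FCH2COOH → 0.245 mol, FCH2COO- → 0.28 mol.
pKa = −log(2.4 × 10^-3) = 2.620
pH = pKa + log([A⁻]/[HA]) = 2.620 + log(0.28/0.245) = 2.620 +0.058

pH = 2.68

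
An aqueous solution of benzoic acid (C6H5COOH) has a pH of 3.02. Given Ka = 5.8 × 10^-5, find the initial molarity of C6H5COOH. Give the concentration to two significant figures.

[H+] = 10^(-3.02) = 9.55 × 10^-4 M = x
Ka = x²/(C₀ − x) ⇒ C₀ = x + x²/Ka
C₀ = 9.55 × 10^-4 + (9.55 × 10^-4)²/(5.8 × 10^-5) = 1.67 × 10^-2 M

C₀ = 1.7 × 10^-2 M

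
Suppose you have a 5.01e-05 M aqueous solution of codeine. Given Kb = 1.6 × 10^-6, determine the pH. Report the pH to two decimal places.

pH = 8.91

C18H21NO3 + H2O ⇌ C18H22NO3+ + OH-
From the ICE table, Kb = [OH-]²/(5.01e-05 − [OH-]) = 1.6 × 10^-6.
The 5% rule fails; solving [OH-]² + Kb·[OH-] − Kb·C₀ = 0 exactly:
[OH-] = [−1.6e-06 + √(1.6e-06² + 3.21e-10)]/2 = 8.19 × 10^-6 M
pOH = −log(8.19 × 10^-6) = 5.09; pH = 14.00 − 5.09 = 8.91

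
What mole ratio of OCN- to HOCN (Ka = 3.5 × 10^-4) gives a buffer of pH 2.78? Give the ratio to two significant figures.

pKa = -log(3.5 × 10^-4) = 3.456
pH = pKa + log(r) ⇒ log(r) = 2.78 − 3.456 = -0.676
r = [OCN-]/[HOCN] = 10^(-0.676) = 0.211

ratio = 0.21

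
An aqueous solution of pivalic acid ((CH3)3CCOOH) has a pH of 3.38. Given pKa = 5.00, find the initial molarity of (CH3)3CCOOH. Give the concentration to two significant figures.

[H+] = 10^(-3.38) = 4.17 × 10^-4 M = x
Ka = 10^(−5.00) = 1.00 × 10^-5
Ka = x²/(C₀ − x) ⇒ C₀ = x + x²/Ka
C₀ = 4.17 × 10^-4 + (4.17 × 10^-4)²/(1.00 × 10^-5) = 1.78 × 10^-2 M

C₀ = 1.8 × 10^-2 M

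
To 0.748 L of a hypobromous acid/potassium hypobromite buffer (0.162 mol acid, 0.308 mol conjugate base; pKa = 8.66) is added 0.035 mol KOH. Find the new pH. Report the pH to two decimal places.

OH- converts HOBr to OBr-: HOBr → 0.127 mol, OBr- → 0.343 mol.
pH = pKa + log([A⁻]/[HA]) = 8.66 + log(0.343/0.127) = 8.66 +0.431

pH = 9.09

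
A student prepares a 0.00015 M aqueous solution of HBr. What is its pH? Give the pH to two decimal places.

HBr is a strong acid and dissociates completely, so [H+] = 0.00015 M.
pH = -log(0.00015) = 3.82

pH = 3.82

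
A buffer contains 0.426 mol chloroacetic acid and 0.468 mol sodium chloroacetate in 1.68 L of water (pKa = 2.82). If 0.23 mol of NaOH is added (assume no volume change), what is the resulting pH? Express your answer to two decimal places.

pH = 3.37

OH- converts ClCH2COOH to ClCH2COO-: ClCH2COOH → 0.196 mol, ClCH2COO- → 0.698 mol.
pH = pKa + log(n_ClCH2COO-/n_ClCH2COOH) = 2.82 + log(0.698/0.196) = 2.82 + (+0.552)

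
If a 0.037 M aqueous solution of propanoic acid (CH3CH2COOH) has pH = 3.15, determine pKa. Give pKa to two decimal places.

[H+] = 10^(-3.15) = 7.08 × 10^-4 M
At equilibrium [HA] = 0.037 − 7.08 × 10^-4 = 3.63 × 10^-2 M
Ka = [H+][A-]/[HA] = (7.08 × 10^-4)² / 3.63 × 10^-2 = 1.38 × 10^-5
pKa = -log(1.38 × 10^-5) = 4.86

pKa = 4.86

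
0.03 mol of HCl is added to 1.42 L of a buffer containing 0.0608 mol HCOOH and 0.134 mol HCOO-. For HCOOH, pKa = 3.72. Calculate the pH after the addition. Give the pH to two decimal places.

pH = 3.78

Added H+ converts HCOO- to HCOOH: HCOOH → 0.0908 mol, HCOO- → 0.104 mol.
pH = pKa + log(n_HCOO-/n_HCOOH) = 3.72 + log(0.104/0.0908) = 3.72 + (+0.059)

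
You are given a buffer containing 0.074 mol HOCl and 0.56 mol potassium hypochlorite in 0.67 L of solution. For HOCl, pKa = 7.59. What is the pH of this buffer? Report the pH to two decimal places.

pH = 8.47

pH = pKa + log([A⁻]/[HA]) = 7.59 + log(0.56/0.074)
pH = 7.59 + (+0.879) = 8.47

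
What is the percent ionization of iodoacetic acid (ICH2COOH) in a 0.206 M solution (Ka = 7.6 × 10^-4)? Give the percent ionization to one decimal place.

ICH2COOH ⇌ ICH2COO- + H+; let x = [H+] at equilibrium.
Solve x² + 0.00076x − 0.000157 = 0 → x = 1.21 × 10^-2 M
Fraction ionized = 1.21 × 10^-2 / 0.206 = 0.0587 → 5.9%

5.9%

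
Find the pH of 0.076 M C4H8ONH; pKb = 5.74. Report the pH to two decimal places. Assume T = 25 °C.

C4H8ONH + H2O ⇌ C4H8ONH2+ + OH-
Kb = 10^(−5.74) = 1.82 × 10^-6
From the ICE table, Kb = [OH-]²/(0.076 − [OH-]) = 1.82 × 10^-6.
Since Kb ≪ C₀, [OH-] ≈ √(Kb·C₀) = 3.72 × 10^-4 M.
pOH = −log(3.72 × 10^-4) = 3.43; pH = 14.00 − 3.43 = 10.57

pH = 10.57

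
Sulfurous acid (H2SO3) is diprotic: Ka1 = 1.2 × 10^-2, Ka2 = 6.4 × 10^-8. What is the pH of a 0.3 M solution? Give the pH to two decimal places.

Since Ka1 ≫ Ka2, the first ionization dominates [H+].
Ka1 = x²/(0.3 − x) = 1.2 × 10^-2
Solving the quadratic: x = (−Ka1 + √(Ka1² + 4·Ka1·C₀))/2 = 5.43 × 10^-2 M
pH = −log(5.43 × 10^-2) = 1.27

pH = 1.27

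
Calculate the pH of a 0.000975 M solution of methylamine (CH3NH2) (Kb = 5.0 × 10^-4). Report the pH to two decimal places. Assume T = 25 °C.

CH3NH2 + H2O ⇌ CH3NH3+ + OH-
From the ICE table, Kb = [OH-]²/(0.000975 − [OH-]) = 5.0 × 10^-4.
Here C₀/Kb ≈ 1.95, so the small-[OH-] approximation fails. Use the quadratic:
[OH-] = (−Kb + √(Kb² + 4·Kb·C₀))/2 = 4.92 × 10^-4 M
pOH = 3.31, so pH = 14.00 − pOH = 10.69

pH = 10.69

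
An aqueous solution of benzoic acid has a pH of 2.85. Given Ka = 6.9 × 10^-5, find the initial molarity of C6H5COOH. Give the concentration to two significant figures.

[H+] = 10^(-2.85) = 1.41 × 10^-3 M = x
Ka = x²/(C₀ − x) ⇒ C₀ = x + x²/Ka
C₀ = 1.41 × 10^-3 + (1.41 × 10^-3)²/(6.9 × 10^-5) = 3.02 × 10^-2 M

C₀ = 3.0 × 10^-2 M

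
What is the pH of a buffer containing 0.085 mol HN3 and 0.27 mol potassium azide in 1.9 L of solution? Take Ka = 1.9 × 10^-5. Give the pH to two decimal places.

pKa = −log(1.9 × 10^-5) = 4.721
pH = pKa + log([A⁻]/[HA]) = 4.721 + log(0.27/0.085)
pH = 4.721 + (+0.502) = 5.22

pH = 5.22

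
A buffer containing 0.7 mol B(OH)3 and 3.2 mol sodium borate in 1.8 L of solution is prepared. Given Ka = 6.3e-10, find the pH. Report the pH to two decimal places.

pH = 9.86

pKa = −log(6.3 × 10^-10) = 9.201
Using pH = pKa + log([base]/[acid]) with [base]/[acid] = 3.2/0.7:
pH = 9.201 + (+0.660) = 9.86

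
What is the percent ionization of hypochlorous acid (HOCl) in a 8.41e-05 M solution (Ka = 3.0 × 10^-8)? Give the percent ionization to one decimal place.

HOCl ⇌ OCl- + H+; let x = [H+] at equilibrium.
x ≈ √(Ka·C₀) = √(3.0 × 10^-8 × 8.41e-05) = 1.59 × 10^-6 M
% ionization = x/C₀ × 100% = 1.59 × 10^-6/8.41e-05 × 100% = 1.9%

1.9%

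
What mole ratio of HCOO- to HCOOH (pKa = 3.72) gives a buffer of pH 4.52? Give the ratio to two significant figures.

ratio = 6.3

pH = pKa + log(r) ⇒ log(r) = 4.52 − 3.72 = +0.80
r = [HCOO-]/[HCOOH] = 10^(+0.80) = 6.31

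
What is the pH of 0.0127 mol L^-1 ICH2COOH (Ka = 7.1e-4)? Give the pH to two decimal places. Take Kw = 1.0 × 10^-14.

pH = 2.57

ICH2COOH ⇌ ICH2COO- + H+
Ka = x²/(0.0127 − x) = 7.1 × 10^-4
Here C₀/Ka ≈ 17.9, so the small-x approximation fails. Use the quadratic:
x = [−0.00071 + √(0.00071² + 3.61e-05)]/2 = 2.67 × 10^-3 M
pH = −log(2.67 × 10^-3) = 2.57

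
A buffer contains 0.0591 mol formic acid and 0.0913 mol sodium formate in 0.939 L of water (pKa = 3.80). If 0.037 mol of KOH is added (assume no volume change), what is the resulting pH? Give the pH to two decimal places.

pH = 4.56

After neutralization: n(HCOOH) = 0.0221 mol, n(HCOO-) = 0.128 mol.
pH = pKa + log([A⁻]/[HA]) = 3.80 + log(0.128/0.0221) = 3.80 +0.763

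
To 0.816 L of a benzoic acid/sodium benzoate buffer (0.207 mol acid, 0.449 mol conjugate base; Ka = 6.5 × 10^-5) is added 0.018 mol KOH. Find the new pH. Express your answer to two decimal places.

After neutralization: n(C6H5COOH) = 0.189 mol, n(C6H5COO-) = 0.467 mol.
pKa = −log(6.5 × 10^-5) = 4.187
pH = pKa + log([A⁻]/[HA]) = 4.187 + log(0.467/0.189) = 4.187 +0.393

pH = 4.58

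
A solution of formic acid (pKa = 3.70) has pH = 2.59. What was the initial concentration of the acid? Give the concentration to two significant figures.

[H+] = 10^(-2.59) = 2.57 × 10^-3 M = x
Ka = 10^(−3.70) = 2.00 × 10^-4
Ka = x²/(C₀ − x) ⇒ C₀ = x + x²/Ka
C₀ = 2.57 × 10^-3 + (2.57 × 10^-3)²/(2.00 × 10^-4) = 3.56 × 10^-2 M

C₀ = 3.6 × 10^-2 M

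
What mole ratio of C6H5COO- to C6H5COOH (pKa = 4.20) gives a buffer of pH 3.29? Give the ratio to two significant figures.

pH = pKa + log(r) ⇒ log(r) = 3.29 − 4.20 = -0.91
r = [C6H5COO-]/[C6H5COOH] = 10^(-0.91) = 0.123

ratio = 0.12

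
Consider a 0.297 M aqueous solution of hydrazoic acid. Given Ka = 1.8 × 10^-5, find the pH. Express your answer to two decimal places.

pH = 2.64

HN3 ⇌ N3- + H+
Ka = x²/(0.297 − x) = 1.8 × 10^-5
Assume x ≪ 0.297: x ≈ √(1.8 × 10^-5 × 0.297) = 2.31 × 10^-3 M
Check: 0.78% ionized — well under 5%, approximation valid.
pH = −log(2.31 × 10^-3) = 2.64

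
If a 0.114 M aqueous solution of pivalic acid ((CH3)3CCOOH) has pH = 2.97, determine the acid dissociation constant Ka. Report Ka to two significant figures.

[H+] = 10^(-2.97) = 1.07 × 10^-3 M
At equilibrium [HA] = 0.114 − 1.07 × 10^-3 = 1.13 × 10^-1 M
Ka = [H+][A-]/[HA] = (1.07 × 10^-3)² / 1.13 × 10^-1 = 1.0 × 10^-5

Ka = 1.0 × 10^-5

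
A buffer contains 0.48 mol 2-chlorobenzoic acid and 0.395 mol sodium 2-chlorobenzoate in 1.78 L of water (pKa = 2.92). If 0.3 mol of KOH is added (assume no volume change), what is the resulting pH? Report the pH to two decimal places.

After neutralization: n(ClC6H4COOH) = 0.18 mol, n(ClC6H4COO-) = 0.695 mol.
pH = pKa + log([A⁻]/[HA]) = 2.92 + log(0.695/0.18) = 2.92 +0.587

pH = 3.51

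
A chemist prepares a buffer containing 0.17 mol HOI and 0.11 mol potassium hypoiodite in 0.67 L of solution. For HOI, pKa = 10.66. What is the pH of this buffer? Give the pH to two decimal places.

pH = 10.47

Using pH = pKa + log([base]/[acid]) with [base]/[acid] = 0.11/0.17:
pH = 10.66 + (-0.189) = 10.47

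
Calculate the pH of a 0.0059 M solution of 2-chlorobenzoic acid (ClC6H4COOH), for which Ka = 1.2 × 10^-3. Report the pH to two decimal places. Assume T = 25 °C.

pH = 2.67

ClC6H4COOH ⇌ ClC6H4COO- + H+
Ka = x²/(0.0059 − x) = 1.2 × 10^-3
x is not negligible relative to C₀; solve x² + 0.0012·x − 7.08e-06 = 0.
x = (−Ka + √(Ka² + 4·Ka·C₀))/2 = 2.13 × 10^-3 M
pH = −log(2.13 × 10^-3) = 2.67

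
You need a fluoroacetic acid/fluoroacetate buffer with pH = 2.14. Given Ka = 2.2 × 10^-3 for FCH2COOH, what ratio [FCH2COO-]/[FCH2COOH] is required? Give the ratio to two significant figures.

ratio = 0.30

pKa = -log(2.2 × 10^-3) = 2.658
pH = pKa + log(r) ⇒ log(r) = 2.14 − 2.658 = -0.518
r = [FCH2COO-]/[FCH2COOH] = 10^(-0.518) = 0.303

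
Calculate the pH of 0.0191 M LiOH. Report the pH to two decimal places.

LiOH is a strong base; [OH-] = 0.0191 M.
pOH = -log(0.0191) = 1.72
pH = 14.00 - 1.72 = 12.28

pH = 12.28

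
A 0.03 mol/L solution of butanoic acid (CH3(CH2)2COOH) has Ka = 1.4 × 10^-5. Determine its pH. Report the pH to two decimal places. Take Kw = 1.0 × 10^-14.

pH = 3.19

CH3(CH2)2COOH ⇌ CH3(CH2)2COO- + H+
Let x = [H+] at equilibrium. Ka = x²/(0.03 − x).
Assume x ≪ 0.03: x ≈ √(1.4 × 10^-5 × 0.03) = 6.48 × 10^-4 M
pH = −log[H+] = −log(6.48 × 10^-4) = 3.19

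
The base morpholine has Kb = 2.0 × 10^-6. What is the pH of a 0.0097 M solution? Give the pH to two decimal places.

pH = 10.14

C4H8ONH + H2O ⇌ C4H8ONH2+ + OH-
From the ICE table, Kb = x²/(0.0097 − x) = 2.0 × 10^-6.
Neglecting x in the denominator: x = √(2.0 × 10^-6 × 0.0097) = 1.39 × 10^-4 M
Check: 1.4% ionized — well under 5%, approximation valid.
pOH = 3.86, so pH = 14.00 − pOH = 10.14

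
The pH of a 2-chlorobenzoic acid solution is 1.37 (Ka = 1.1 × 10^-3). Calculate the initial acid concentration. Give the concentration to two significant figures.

[H+] = 10^(-1.37) = 4.27 × 10^-2 M = x
Ka = x²/(C₀ − x) ⇒ C₀ = x + x²/Ka
C₀ = 4.27 × 10^-2 + (4.27 × 10^-2)²/(1.1 × 10^-3) = 1.70 M

C₀ = 1.7 M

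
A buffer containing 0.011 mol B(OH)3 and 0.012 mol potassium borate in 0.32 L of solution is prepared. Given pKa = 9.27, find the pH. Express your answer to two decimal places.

pH = 9.31

Using pH = pKa + log([base]/[acid]) with [base]/[acid] = 0.012/0.011:
pH = 9.27 + (+0.038) = 9.31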